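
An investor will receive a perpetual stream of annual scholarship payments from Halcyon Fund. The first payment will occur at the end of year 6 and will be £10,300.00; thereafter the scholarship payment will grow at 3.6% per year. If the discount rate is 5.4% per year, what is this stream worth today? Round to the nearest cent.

Value at end of year 5: C₁ / (r − g) = £10,300.00 / (0.054 − 0.036) = £572,222.2222
Discount to today: PV = £572,222.2222 / (1 + 0.054)^5 = £572,222.2222 / 1.300778 = £439,907.80

£439907.80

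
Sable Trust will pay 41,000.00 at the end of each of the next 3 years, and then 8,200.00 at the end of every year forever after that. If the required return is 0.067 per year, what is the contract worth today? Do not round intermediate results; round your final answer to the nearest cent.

PV of 3-year annuity: 41,000.00 × [1 − (1+0.067)^−3] / 0.067 = 108189.44411
Perpetuity value at year 3: 8,200.00 / 0.067 = 122388.05970
PV of perpetuity: 122388.05970 / (1+0.067)^3 = 100750.17088
Total PV = 108189.44411 + 100750.17088 = 208939.61499

208939.61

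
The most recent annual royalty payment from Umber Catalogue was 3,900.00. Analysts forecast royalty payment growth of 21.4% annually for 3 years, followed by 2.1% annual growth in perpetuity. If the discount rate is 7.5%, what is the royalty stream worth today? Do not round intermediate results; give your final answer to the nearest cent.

D_1 = 4734.60000
D_2 = 5747.80440
D_3 = 6977.83454
Terminal value at year 3: TV = D_3×(1+g_2)/(r−g_2) = 7124.36907/0.054 = 131932.76050
P_0 = D_1/(1+r)^1 + D_2/(1+r)^2 + D_3/(1+r)^3 + TV/(1+r)^3
    = 4404.27907 + 4973.76260 + 5616.88167 + 106200.67003 = 121195.59336

121195.59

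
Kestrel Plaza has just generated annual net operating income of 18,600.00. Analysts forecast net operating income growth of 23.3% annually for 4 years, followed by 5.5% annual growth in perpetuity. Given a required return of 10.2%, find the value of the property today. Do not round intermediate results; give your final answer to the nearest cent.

753623.99

D_1 = 22933.80000
D_2 = 28277.37540
D_3 = 34866.00387
D_4 = 42989.78277
Terminal value at year 4: TV = D_4×(1+g_2)/(r−g_2) = 45354.22082/0.047 = 964983.42174
P_0 = D_1/(1+r)^1 + D_2/(1+r)^2 + D_3/(1+r)^3 + D_4/(1+r)^4 + TV/(1+r)^4
    = 20811.07078 + 23284.98210 + 26052.97906 + 29150.02104 + 654324.94033 = 753623.99331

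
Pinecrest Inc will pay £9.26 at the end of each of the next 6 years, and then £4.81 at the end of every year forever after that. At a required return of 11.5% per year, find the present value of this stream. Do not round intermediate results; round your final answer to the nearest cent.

PV of 6-year annuity: £9.26 × [1 − (1+0.115)^−6] / 0.115 = 38.61692
Perpetuity value at year 6: £4.81 / 0.115 = 41.82609
PV of perpetuity: 41.82609 / (1+0.115)^6 = 21.76697
Total PV = 38.61692 + 21.76697 = 60.38390

£60.38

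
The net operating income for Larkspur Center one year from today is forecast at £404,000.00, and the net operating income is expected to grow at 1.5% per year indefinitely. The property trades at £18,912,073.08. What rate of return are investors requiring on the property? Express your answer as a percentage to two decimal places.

P = D₁/(r − g) ⇒ r = D₁/P + g = £404,000.0000/£18,912,073.08 + 0.015 = 0.021362 + 0.015 = 0.036362

3.64%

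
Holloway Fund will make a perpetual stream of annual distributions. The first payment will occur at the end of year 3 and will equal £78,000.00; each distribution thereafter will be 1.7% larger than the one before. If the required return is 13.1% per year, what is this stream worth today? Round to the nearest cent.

Value at end of year 2: C₁ / (r − g) = £78,000.00 / (0.131 − 0.017) = £684,210.5263
Discount to today: PV = £684,210.5263 / (1 + 0.131)^2 = £684,210.5263 / 1.279161 = £534,890.08

£534890.08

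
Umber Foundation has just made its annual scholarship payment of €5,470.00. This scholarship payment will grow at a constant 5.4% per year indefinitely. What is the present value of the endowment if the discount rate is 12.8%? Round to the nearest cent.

€77910.54

D₁ = D₀ × (1 + g) = €5,470.00 × 1.054 = €5,765.3800
Growing perpetuity: P = D₁ / (r − g) = €5,765.3800 / (0.128 − 0.054) = €77,910.54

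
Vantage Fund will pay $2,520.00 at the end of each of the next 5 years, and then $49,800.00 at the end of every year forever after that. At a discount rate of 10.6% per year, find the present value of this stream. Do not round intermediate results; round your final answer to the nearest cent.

$293296.67

PV of 5-year annuity: $2,520.00 × [1 − (1+0.106)^−5] / 0.106 = 9408.14133
Perpetuity value at year 5: $49,800.00 / 0.106 = 469811.32075
PV of perpetuity: 469811.32075 / (1+0.106)^5 = 283888.52781
Total PV = 9408.14133 + 283888.52781 = 293296.66914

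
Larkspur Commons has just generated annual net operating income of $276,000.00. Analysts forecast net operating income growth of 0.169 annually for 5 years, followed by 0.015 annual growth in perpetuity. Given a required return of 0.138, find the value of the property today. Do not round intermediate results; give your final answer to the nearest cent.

$4102098.72

D_1 = 322644.00000
D_2 = 377170.83600
D_3 = 440912.70728
D_4 = 515426.95481
D_5 = 602534.11018
Terminal value at year 5: TV = D_5×(1+g_2)/(r−g_2) = 611572.12183/0.123 = 4972131.07180
P_0 = D_1/(1+r)^1 + D_2/(1+r)^2 + D_3/(1+r)^3 + D_4/(1+r)^4 + D_5/(1+r)^5 + TV/(1+r)^5
    = 283518.45343 + 291241.71534 + 299175.36488 + 307325.13317 + 315696.90744 + 2605141.14679 = 4102098.72105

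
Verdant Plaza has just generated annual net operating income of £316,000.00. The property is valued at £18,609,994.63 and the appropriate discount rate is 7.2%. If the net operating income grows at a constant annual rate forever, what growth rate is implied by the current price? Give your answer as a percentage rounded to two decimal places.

5.41%

P = D₀(1+g)/(r−g) ⇒ P(r−g) = D₀(1+g) ⇒ g(P+D₀) = P·r − D₀
g = (P·r − D₀)/(P + D₀) = (£18,609,994.63×0.072 − £316,000.00) / (£18,609,994.63 + £316,000.00) = 0.054101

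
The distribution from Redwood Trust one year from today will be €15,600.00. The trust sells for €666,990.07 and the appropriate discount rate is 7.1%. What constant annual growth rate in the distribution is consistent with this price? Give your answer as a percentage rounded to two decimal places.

P = D₁/(r−g) ⇒ g = r − D₁/P = 0.071 − €15,600.00/€666,990.07 = 0.047611

4.76%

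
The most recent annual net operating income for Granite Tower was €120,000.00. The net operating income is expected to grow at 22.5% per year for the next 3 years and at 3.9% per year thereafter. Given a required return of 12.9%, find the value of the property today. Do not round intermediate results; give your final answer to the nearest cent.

D_1 = 147000.00000
D_2 = 180075.00000
D_3 = 220591.87500
Terminal value at year 3: TV = D_3×(1+g_2)/(r−g_2) = 229194.95813/0.09 = 2546610.64583
P_0 = D_1/(1+r)^1 + D_2/(1+r)^2 + D_3/(1+r)^3 + TV/(1+r)^3
    = 130203.72011 + 141275.07275 + 153287.83358 + 1769622.87879 = 2194389.50523

€2194389.51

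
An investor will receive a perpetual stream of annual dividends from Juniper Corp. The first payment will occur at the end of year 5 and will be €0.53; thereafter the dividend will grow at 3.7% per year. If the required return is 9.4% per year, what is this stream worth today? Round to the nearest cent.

Value at end of year 4: C₁ / (r − g) = €0.53 / (0.094 − 0.037) = €9.2982
Discount to today: PV = €9.2982 / (1 + 0.094)^4 = €9.2982 / 1.432416 = €6.49

€6.49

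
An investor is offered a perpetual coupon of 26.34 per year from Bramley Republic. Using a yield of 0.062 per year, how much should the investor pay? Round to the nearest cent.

Level perpetuity: PV = C / r = 26.34 / 0.062 = 424.84

424.84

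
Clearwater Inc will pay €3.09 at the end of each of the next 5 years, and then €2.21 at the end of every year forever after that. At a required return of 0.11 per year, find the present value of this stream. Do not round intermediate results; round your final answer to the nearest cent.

€23.34

PV of 5-year annuity: €3.09 × [1 − (1+0.11)^−5] / 0.11 = 11.42032
Perpetuity value at year 5: €2.21 / 0.11 = 20.09091
PV of perpetuity: 20.09091 / (1+0.11)^5 = 11.92298
Total PV = 11.42032 + 11.92298 = 23.34330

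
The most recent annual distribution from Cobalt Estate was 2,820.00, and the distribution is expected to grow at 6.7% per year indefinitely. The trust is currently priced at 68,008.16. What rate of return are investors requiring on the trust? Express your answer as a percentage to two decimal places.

D₁ = 2,820.00 × 1.067 = 3,008.9400
P = D₁/(r − g) ⇒ r = D₁/P + g = 3,008.9400/68,008.16 + 0.067 = 0.044244 + 0.067 = 0.111244

11.12%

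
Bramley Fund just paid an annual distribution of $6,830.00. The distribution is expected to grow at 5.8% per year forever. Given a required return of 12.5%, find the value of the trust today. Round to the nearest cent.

D₁ = D₀ × (1 + g) = $6,830.00 × 1.058 = $7,226.1400
Growing perpetuity: P = D₁ / (r − g) = $7,226.1400 / (0.125 − 0.058) = $107,852.84

$107852.84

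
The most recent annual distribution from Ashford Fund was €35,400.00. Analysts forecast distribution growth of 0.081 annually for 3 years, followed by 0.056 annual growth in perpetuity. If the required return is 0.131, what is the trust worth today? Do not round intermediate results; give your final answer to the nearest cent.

D_1 = 38267.40000
D_2 = 41367.05940
D_3 = 44717.79121
Terminal value at year 3: TV = D_3×(1+g_2)/(r−g_2) = 47221.98752/0.075 = 629626.50026
P_0 = D_1/(1+r)^1 + D_2/(1+r)^2 + D_3/(1+r)^3 + TV/(1+r)^3
    = 33835.01326 + 32339.21250 + 30909.53909 + 435206.31040 = 532290.07525

€532290.08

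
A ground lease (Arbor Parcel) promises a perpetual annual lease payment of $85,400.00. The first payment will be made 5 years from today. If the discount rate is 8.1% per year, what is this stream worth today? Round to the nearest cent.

$772093.82

Value at end of year 4: C / r = $85,400.00 / 0.081 = $1,054,320.9877
Discount to today: PV = $1,054,320.9877 / (1 + 0.081)^4 = $1,054,320.9877 / 1.365535 = $772,093.82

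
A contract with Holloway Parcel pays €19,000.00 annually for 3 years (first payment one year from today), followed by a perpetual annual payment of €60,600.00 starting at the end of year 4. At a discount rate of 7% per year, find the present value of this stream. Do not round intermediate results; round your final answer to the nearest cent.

€756542.74

PV of 3-year annuity: €19,000.00 × [1 − (1+0.07)^−3] / 0.07 = 49862.00484
Perpetuity value at year 3: €60,600.00 / 0.07 = 865714.28571
PV of perpetuity: 865714.28571 / (1+0.07)^3 = 706680.73342
Total PV = 49862.00484 + 706680.73342 = 756542.73827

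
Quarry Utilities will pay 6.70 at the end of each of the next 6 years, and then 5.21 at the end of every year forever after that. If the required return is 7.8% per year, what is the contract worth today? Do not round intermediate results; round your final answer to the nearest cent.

73.72

PV of 6-year annuity: 6.70 × [1 − (1+0.078)^−6] / 0.078 = 31.16212
Perpetuity value at year 6: 5.21 / 0.078 = 66.79487
PV of perpetuity: 66.79487 / (1+0.078)^6 = 42.56284
Total PV = 31.16212 + 42.56284 = 73.72496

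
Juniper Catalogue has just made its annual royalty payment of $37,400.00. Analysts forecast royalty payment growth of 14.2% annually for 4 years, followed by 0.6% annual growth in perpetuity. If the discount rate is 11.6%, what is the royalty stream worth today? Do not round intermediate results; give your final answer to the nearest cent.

$533564.63

D_1 = 42710.80000
D_2 = 48775.73360
D_3 = 55701.88777
D_4 = 63611.55583
Terminal value at year 4: TV = D_4×(1+g_2)/(r−g_2) = 63993.22517/0.11 = 581756.59245
P_0 = D_1/(1+r)^1 + D_2/(1+r)^2 + D_3/(1+r)^3 + D_4/(1+r)^4 + TV/(1+r)^4
    = 38271.32616 + 39162.95204 + 40075.35057 + 41009.00569 + 375045.99748 = 533564.63194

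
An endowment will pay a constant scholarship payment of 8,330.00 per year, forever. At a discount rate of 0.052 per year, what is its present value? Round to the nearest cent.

160192.31

Level perpetuity: PV = C / r = 8,330.00 / 0.052 = 160,192.31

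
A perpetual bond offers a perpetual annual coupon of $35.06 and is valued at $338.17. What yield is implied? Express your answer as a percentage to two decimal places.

10.37%

P = C/r ⇒ r = C/P = $35.06/$338.17 = 0.103676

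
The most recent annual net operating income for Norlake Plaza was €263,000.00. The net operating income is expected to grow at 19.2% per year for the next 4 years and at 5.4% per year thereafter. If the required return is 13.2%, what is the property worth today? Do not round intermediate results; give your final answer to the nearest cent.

D_1 = 313496.00000
D_2 = 373687.23200
D_3 = 445435.18054
D_4 = 530958.73521
Terminal value at year 4: TV = D_4×(1+g_2)/(r−g_2) = 559630.50691/0.078 = 7174750.08859
P_0 = D_1/(1+r)^1 + D_2/(1+r)^2 + D_3/(1+r)^3 + D_4/(1+r)^4 + TV/(1+r)^4
    = 276939.92933 + 291618.72417 + 307075.54701 + 323351.63607 + 4369392.62073 = 5568378.45730

€5568378.46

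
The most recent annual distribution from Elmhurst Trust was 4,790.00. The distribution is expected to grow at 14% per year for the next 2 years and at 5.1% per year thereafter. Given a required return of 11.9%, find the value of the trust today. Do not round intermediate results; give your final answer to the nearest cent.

D_1 = 5460.60000
D_2 = 6225.08400
Terminal value at year 2: TV = D_2×(1+g_2)/(r−g_2) = 6542.56328/0.068 = 96214.16594
P_0 = D_1/(1+r)^1 + D_2/(1+r)^2 + TV/(1+r)^2
    = 4879.89276 + 4971.47252 + 76838.49436 = 86689.85964

86689.86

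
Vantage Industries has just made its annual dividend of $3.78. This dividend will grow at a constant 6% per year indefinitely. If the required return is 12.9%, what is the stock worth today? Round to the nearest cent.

$58.07

D₁ = D₀ × (1 + g) = $3.78 × 1.06 = $4.0068
Growing perpetuity: P = D₁ / (r − g) = $4.0068 / (0.129 − 0.06) = $58.07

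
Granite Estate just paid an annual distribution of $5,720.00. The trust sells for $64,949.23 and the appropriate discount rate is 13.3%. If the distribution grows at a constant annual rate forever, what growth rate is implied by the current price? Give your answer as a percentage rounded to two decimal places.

P = D₀(1+g)/(r−g) ⇒ P(r−g) = D₀(1+g) ⇒ g(P+D₀) = P·r − D₀
g = (P·r − D₀)/(P + D₀) = ($64,949.23×0.133 − $5,720.00) / ($64,949.23 + $5,720.00) = 0.041294

4.13%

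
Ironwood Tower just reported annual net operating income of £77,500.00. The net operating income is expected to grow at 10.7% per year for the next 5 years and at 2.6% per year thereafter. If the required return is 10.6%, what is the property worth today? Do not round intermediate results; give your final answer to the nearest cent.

£1386991.37

D_1 = 85792.50000
D_2 = 94972.29750
D_3 = 105134.33333
D_4 = 116383.70700
D_5 = 128836.76365
Terminal value at year 5: TV = D_5×(1+g_2)/(r−g_2) = 132186.51950/0.08 = 1652331.49379
P_0 = D_1/(1+r)^1 + D_2/(1+r)^2 + D_3/(1+r)^3 + D_4/(1+r)^4 + D_5/(1+r)^5 + TV/(1+r)^5
    = 77570.07233 + 77640.20802 + 77710.40713 + 77780.66970 + 77850.99580 + 998439.02116 = 1386991.37414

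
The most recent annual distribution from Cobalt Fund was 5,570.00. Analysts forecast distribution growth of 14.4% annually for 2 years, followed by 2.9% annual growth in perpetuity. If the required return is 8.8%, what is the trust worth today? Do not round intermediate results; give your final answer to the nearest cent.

D_1 = 6372.08000
D_2 = 7289.65952
Terminal value at year 2: TV = D_2×(1+g_2)/(r−g_2) = 7501.05965/0.059 = 127136.60417
P_0 = D_1/(1+r)^1 + D_2/(1+r)^2 + TV/(1+r)^2
    = 5856.69118 + 6158.13852 + 107402.11074 = 119416.94043

119416.94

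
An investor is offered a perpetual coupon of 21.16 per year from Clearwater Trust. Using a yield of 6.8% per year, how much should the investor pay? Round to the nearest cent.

311.18

Level perpetuity: PV = C / r = 21.16 / 0.068 = 311.18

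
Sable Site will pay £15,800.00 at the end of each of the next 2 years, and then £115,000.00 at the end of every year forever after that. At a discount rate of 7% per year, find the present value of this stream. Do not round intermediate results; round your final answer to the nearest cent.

PV of 2-year annuity: £15,800.00 × [1 − (1+0.07)^−2] / 0.07 = 28566.68705
Perpetuity value at year 2: £115,000.00 / 0.07 = 1642857.14286
PV of perpetuity: 1642857.14286 / (1+0.07)^2 = 1434935.05359
Total PV = 28566.68705 + 1434935.05359 = 1463501.74064

£1463501.74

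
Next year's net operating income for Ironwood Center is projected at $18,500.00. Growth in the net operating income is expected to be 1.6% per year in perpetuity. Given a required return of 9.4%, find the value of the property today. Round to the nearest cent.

$237179.49

Growing perpetuity: P = D₁ / (r − g) = $18,500.0000 / (0.094 − 0.016) = $237,179.49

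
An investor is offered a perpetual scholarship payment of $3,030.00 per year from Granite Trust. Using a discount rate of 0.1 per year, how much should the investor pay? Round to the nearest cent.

Level perpetuity: PV = C / r = $3,030.00 / 0.1 = $30,300.00

$30300.00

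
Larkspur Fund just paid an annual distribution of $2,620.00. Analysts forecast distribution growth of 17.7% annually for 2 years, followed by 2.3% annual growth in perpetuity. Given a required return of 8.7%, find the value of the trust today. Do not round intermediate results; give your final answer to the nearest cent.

D_1 = 3083.74000
D_2 = 3629.56198
Terminal value at year 2: TV = D_2×(1+g_2)/(r−g_2) = 3713.04191/0.064 = 58016.27977
P_0 = D_1/(1+r)^1 + D_2/(1+r)^2 + TV/(1+r)^2
    = 2836.92732 + 3071.81551 + 49101.05104 = 55009.79387

$55009.79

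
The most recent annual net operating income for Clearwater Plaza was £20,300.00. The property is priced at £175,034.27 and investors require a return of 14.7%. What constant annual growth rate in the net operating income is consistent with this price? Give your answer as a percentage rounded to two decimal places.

2.78%

P = D₀(1+g)/(r−g) ⇒ P(r−g) = D₀(1+g) ⇒ g(P+D₀) = P·r − D₀
g = (P·r − D₀)/(P + D₀) = (£175,034.27×0.147 − £20,300.00) / (£175,034.27 + £20,300.00) = 0.027799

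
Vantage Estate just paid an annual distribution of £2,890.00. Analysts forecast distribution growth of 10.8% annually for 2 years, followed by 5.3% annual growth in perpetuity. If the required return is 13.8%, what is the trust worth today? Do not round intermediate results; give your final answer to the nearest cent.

D_1 = 3202.12000
D_2 = 3547.94896
Terminal value at year 2: TV = D_2×(1+g_2)/(r−g_2) = 3735.99025/0.085 = 43952.82653
P_0 = D_1/(1+r)^1 + D_2/(1+r)^2 + TV/(1+r)^2
    = 2813.81371 + 2739.63584 + 33939.25344 = 39492.70299

£39492.70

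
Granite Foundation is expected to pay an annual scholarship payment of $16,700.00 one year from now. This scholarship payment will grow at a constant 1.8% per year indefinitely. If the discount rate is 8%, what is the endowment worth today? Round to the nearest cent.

$269354.84

Growing perpetuity: P = D₁ / (r − g) = $16,700.0000 / (0.08 − 0.018) = $269,354.84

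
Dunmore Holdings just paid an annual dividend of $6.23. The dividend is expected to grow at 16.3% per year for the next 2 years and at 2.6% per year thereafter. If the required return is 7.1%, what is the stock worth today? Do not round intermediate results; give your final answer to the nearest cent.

$181.61

D_1 = 7.24549
D_2 = 8.42650
Terminal value at year 2: TV = D_2×(1+g_2)/(r−g_2) = 8.64559/0.045 = 192.12431
P_0 = D_1/(1+r)^1 + D_2/(1+r)^2 + TV/(1+r)^2
    = 6.76516 + 7.34630 + 167.49559 = 181.60705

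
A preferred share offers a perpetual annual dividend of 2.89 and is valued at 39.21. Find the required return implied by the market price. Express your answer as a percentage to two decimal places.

7.37%

P = C/r ⇒ r = C/P = 2.89/39.21 = 0.073706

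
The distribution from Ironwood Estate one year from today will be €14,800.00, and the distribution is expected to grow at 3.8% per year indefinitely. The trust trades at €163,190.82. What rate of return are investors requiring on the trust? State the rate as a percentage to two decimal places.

12.87%

P = D₁/(r − g) ⇒ r = D₁/P + g = €14,800.0000/€163,190.82 + 0.038 = 0.090691 + 0.038 = 0.128691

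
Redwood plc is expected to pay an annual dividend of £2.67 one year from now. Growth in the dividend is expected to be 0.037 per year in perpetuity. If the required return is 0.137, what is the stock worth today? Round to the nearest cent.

Growing perpetuity: P = D₁ / (r − g) = £2.6700 / (0.137 − 0.037) = £26.70

£26.70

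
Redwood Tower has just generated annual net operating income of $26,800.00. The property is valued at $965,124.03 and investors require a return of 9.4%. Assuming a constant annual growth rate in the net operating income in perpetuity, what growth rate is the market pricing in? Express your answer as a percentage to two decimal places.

P = D₀(1+g)/(r−g) ⇒ P(r−g) = D₀(1+g) ⇒ g(P+D₀) = P·r − D₀
g = (P·r − D₀)/(P + D₀) = ($965,124.03×0.094 − $26,800.00) / ($965,124.03 + $26,800.00) = 0.064442

6.44%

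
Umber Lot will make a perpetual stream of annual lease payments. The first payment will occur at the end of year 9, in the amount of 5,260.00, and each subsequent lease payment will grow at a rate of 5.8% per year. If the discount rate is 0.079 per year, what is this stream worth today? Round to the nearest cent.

136331.09

Value at end of year 8: C₁ / (r − g) = 5,260.00 / (0.079 − 0.058) = 250,476.1905
Discount to today: PV = 250,476.1905 / (1 + 0.079)^8 = 250,476.1905 / 1.837264 = 136,331.09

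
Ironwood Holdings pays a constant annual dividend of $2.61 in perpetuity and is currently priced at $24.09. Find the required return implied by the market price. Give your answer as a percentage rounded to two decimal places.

10.83%

P = C/r ⇒ r = C/P = $2.61/$24.09 = 0.108344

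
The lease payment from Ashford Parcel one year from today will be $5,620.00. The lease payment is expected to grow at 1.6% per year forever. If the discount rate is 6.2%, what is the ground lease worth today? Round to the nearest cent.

$122173.91

Growing perpetuity: P = D₁ / (r − g) = $5,620.0000 / (0.062 − 0.016) = $122,173.91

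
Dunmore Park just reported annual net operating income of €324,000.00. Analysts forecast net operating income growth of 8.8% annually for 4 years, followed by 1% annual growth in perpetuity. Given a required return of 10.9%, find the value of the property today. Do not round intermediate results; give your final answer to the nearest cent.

€4297906.82

D_1 = 352512.00000
D_2 = 383533.05600
D_3 = 417283.96493
D_4 = 454004.95384
Terminal value at year 4: TV = D_4×(1+g_2)/(r−g_2) = 458545.00338/0.099 = 4631767.71091
P_0 = D_1/(1+r)^1 + D_2/(1+r)^2 + D_3/(1+r)^3 + D_4/(1+r)^4 + TV/(1+r)^4
    = 317864.74301 + 311845.66312 + 305940.56039 + 300147.27656 + 3062108.57903 = 4297906.82210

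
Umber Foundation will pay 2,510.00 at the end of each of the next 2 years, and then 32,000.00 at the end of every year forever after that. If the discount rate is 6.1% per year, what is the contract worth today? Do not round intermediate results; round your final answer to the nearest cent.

PV of 2-year annuity: 2,510.00 × [1 − (1+0.061)^−2] / 0.061 = 4595.37488
Perpetuity value at year 2: 32,000.00 / 0.061 = 524590.16393
PV of perpetuity: 524590.16393 / (1+0.061)^2 = 466003.71134
Total PV = 4595.37488 + 466003.71134 = 470599.08622

470599.09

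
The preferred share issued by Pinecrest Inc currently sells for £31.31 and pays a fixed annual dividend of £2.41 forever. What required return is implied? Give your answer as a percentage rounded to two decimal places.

7.70%

P = C/r ⇒ r = C/P = £2.41/£31.31 = 0.076972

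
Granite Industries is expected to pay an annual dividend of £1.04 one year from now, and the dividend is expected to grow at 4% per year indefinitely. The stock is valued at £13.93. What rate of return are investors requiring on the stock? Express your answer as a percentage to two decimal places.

11.47%

P = D₁/(r − g) ⇒ r = D₁/P + g = £1.0400/£13.93 + 0.04 = 0.074659 + 0.04 = 0.114659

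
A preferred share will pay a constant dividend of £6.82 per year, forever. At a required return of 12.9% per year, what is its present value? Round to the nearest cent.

£52.87

Level perpetuity: PV = C / r = £6.82 / 0.129 = £52.87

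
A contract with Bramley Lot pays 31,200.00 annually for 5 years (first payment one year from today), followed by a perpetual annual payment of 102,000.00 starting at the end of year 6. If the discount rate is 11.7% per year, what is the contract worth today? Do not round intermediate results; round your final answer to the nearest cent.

PV of 5-year annuity: 31,200.00 × [1 − (1+0.117)^−5] / 0.117 = 113309.92709
Perpetuity value at year 5: 102,000.00 / 0.117 = 871794.87179
PV of perpetuity: 871794.87179 / (1+0.117)^5 = 501358.57169
Total PV = 113309.92709 + 501358.57169 = 614668.49878

614668.50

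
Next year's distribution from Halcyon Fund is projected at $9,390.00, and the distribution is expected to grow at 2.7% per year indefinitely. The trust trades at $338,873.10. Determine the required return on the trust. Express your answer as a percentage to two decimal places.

5.47%

P = D₁/(r − g) ⇒ r = D₁/P + g = $9,390.0000/$338,873.10 + 0.027 = 0.027709 + 0.027 = 0.054709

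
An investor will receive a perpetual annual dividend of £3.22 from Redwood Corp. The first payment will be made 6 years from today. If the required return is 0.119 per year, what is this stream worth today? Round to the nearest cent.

Value at end of year 5: C / r = £3.22 / 0.119 = £27.0588
Discount to today: PV = £27.0588 / (1 + 0.119)^5 = £27.0588 / 1.754488 = £15.42

£15.42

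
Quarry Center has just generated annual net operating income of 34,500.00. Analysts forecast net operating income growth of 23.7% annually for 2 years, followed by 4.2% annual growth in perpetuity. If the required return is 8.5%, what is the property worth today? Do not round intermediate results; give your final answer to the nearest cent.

1170848.14

D_1 = 42676.50000
D_2 = 52790.83050
Terminal value at year 2: TV = D_2×(1+g_2)/(r−g_2) = 55008.04538/0.043 = 1279256.86933
P_0 = D_1/(1+r)^1 + D_2/(1+r)^2 + TV/(1+r)^2
    = 39333.17972 + 44843.45006 + 1086671.51082 = 1170848.14061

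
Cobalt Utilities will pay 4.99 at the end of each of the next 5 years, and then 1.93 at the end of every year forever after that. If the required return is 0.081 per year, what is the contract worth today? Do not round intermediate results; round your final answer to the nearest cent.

36.01

PV of 5-year annuity: 4.99 × [1 − (1+0.081)^−5] / 0.081 = 19.87122
Perpetuity value at year 5: 1.93 / 0.081 = 23.82716
PV of perpetuity: 23.82716 / (1+0.081)^5 = 16.14150
Total PV = 19.87122 + 16.14150 = 36.01272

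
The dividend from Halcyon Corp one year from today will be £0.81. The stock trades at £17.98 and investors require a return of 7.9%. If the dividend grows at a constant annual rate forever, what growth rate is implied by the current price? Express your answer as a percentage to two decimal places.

P = D₁/(r−g) ⇒ g = r − D₁/P = 0.079 − £0.81/£17.98 = 0.033950

3.39%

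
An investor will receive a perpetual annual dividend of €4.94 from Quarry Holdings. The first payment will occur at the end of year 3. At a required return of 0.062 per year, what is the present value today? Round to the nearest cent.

Value at end of year 2: C / r = €4.94 / 0.062 = €79.6774
Discount to today: PV = €79.6774 / (1 + 0.062)^2 = €79.6774 / 1.127844 = €70.65

€70.65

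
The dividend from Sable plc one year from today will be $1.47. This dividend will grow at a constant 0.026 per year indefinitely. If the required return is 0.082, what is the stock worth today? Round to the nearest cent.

Growing perpetuity: P = D₁ / (r − g) = $1.4700 / (0.082 − 0.026) = $26.25

$26.25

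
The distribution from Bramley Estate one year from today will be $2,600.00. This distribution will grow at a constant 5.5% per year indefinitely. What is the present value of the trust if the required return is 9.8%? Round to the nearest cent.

$60465.12

Growing perpetuity: P = D₁ / (r − g) = $2,600.0000 / (0.098 − 0.055) = $60,465.12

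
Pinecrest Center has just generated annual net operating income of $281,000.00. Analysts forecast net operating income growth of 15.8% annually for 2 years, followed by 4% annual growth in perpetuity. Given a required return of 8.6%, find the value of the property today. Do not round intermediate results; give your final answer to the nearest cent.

$7842485.23

D_1 = 325398.00000
D_2 = 376810.88400
Terminal value at year 2: TV = D_2×(1+g_2)/(r−g_2) = 391883.31936/0.046 = 8519202.59478
P_0 = D_1/(1+r)^1 + D_2/(1+r)^2 + TV/(1+r)^2
    = 299629.83425 + 319494.79564 + 7223360.59710 = 7842485.22700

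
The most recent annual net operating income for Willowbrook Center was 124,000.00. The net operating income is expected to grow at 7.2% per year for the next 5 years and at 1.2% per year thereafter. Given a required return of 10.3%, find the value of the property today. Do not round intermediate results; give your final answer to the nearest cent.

D_1 = 132928.00000
D_2 = 142498.81600
D_3 = 152758.73075
D_4 = 163757.35937
D_5 = 175547.88924
Terminal value at year 5: TV = D_5×(1+g_2)/(r−g_2) = 177654.46391/0.091 = 1952246.85617
P_0 = D_1/(1+r)^1 + D_2/(1+r)^2 + D_3/(1+r)^3 + D_4/(1+r)^4 + D_5/(1+r)^5 + TV/(1+r)^5
    = 120514.95920 + 117127.86606 + 113835.96774 + 110636.58877 + 107527.12889 + 1195796.20259 = 1765438.71326

1765438.71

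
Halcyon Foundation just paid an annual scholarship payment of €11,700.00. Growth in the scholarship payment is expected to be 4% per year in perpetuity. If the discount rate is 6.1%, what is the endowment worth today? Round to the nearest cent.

€579428.57

D₁ = D₀ × (1 + g) = €11,700.00 × 1.04 = €12,168.0000
Growing perpetuity: P = D₁ / (r − g) = €12,168.0000 / (0.061 − 0.04) = €579,428.57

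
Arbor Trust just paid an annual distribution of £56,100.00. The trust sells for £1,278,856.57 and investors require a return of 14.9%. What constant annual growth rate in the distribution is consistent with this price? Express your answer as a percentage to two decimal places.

10.07%

P = D₀(1+g)/(r−g) ⇒ P(r−g) = D₀(1+g) ⇒ g(P+D₀) = P·r − D₀
g = (P·r − D₀)/(P + D₀) = (£1,278,856.57×0.149 − £56,100.00) / (£1,278,856.57 + £56,100.00) = 0.100715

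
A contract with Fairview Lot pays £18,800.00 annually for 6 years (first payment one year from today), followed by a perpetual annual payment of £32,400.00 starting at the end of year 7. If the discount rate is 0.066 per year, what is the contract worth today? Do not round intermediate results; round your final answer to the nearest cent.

PV of 6-year annuity: £18,800.00 × [1 − (1+0.066)^−6] / 0.066 = 90728.30475
Perpetuity value at year 6: £32,400.00 / 0.066 = 490909.09091
PV of perpetuity: 490909.09091 / (1+0.066)^6 = 334547.54443
Total PV = 90728.30475 + 334547.54443 = 425275.84918

£425275.85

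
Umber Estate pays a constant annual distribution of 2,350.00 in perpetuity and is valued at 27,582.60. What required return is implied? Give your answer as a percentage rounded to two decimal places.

P = C/r ⇒ r = C/P = 2,350.00/27,582.60 = 0.085199

8.52%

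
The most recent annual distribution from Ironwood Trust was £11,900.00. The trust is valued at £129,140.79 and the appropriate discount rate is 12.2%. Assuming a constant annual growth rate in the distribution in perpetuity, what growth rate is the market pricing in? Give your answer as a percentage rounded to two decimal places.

2.73%

P = D₀(1+g)/(r−g) ⇒ P(r−g) = D₀(1+g) ⇒ g(P+D₀) = P·r − D₀
g = (P·r − D₀)/(P + D₀) = (£129,140.79×0.122 − £11,900.00) / (£129,140.79 + £11,900.00) = 0.027334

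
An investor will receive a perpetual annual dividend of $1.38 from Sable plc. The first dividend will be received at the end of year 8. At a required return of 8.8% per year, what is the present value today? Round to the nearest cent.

$8.69

Value at end of year 7: C / r = $1.38 / 0.088 = $15.6818
Discount to today: PV = $15.6818 / (1 + 0.088)^7 = $15.6818 / 1.804689 = $8.69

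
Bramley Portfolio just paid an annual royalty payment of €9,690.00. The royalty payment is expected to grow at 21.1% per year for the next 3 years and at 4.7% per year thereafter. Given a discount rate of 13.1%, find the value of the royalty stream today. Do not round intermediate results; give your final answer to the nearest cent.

D_1 = 11734.59000
D_2 = 14210.58849
D_3 = 17209.02266
Terminal value at year 3: TV = D_3×(1+g_2)/(r−g_2) = 18017.84673/0.084 = 214498.17532
P_0 = D_1/(1+r)^1 + D_2/(1+r)^2 + D_3/(1+r)^3 + TV/(1+r)^3
    = 10375.41114 + 11109.30406 + 11895.10806 + 148264.02546 = 181643.84872

€181643.85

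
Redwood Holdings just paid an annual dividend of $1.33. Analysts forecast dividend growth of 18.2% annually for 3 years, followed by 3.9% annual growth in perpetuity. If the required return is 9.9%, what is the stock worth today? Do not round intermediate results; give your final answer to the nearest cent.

D_1 = 1.57206
D_2 = 1.85817
D_3 = 2.19636
Terminal value at year 3: TV = D_3×(1+g_2)/(r−g_2) = 2.28202/0.06 = 38.03368
P_0 = D_1/(1+r)^1 + D_2/(1+r)^2 + D_3/(1+r)^3 + TV/(1+r)^3
    = 1.43045 + 1.53848 + 1.65467 + 28.65334 = 33.27693

$33.28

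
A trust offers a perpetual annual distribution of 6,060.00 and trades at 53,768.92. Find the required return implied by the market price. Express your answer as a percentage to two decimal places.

11.27%

P = C/r ⇒ r = C/P = 6,060.00/53,768.92 = 0.112705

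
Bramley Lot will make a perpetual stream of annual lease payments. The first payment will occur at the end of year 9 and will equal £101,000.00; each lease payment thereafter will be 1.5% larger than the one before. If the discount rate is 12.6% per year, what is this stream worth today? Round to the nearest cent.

Value at end of year 8: C₁ / (r − g) = £101,000.00 / (0.126 − 0.015) = £909,909.9099
Discount to today: PV = £909,909.9099 / (1 + 0.126)^8 = £909,909.9099 / 2.584087 = £352,120.47

£352120.47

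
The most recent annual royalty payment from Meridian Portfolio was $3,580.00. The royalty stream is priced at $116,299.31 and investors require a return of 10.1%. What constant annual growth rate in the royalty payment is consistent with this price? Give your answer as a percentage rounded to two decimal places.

6.81%

P = D₀(1+g)/(r−g) ⇒ P(r−g) = D₀(1+g) ⇒ g(P+D₀) = P·r − D₀
g = (P·r − D₀)/(P + D₀) = ($116,299.31×0.101 − $3,580.00) / ($116,299.31 + $3,580.00) = 0.068120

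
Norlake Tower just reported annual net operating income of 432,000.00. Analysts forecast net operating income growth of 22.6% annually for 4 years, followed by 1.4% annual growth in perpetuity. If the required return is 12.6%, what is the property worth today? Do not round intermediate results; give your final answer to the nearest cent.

D_1 = 529632.00000
D_2 = 649328.83200
D_3 = 796077.14803
D_4 = 975990.58349
Terminal value at year 4: TV = D_4×(1+g_2)/(r−g_2) = 989654.45166/0.112 = 8836200.46121
P_0 = D_1/(1+r)^1 + D_2/(1+r)^2 + D_3/(1+r)^3 + D_4/(1+r)^4 + TV/(1+r)^4
    = 470365.89698 + 512139.06723 + 557622.11050 + 607144.50042 + 5496826.10200 = 7644097.67712

7644097.68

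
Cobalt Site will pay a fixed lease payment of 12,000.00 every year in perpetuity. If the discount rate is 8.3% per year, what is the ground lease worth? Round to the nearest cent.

Level perpetuity: PV = C / r = 12,000.00 / 0.083 = 144,578.31

144578.31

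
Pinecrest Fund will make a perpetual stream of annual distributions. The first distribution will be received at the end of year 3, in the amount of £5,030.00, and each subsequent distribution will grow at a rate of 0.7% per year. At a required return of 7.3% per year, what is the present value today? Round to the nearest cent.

Value at end of year 2: C₁ / (r − g) = £5,030.00 / (0.073 − 0.007) = £76,212.1212
Discount to today: PV = £76,212.1212 / (1 + 0.073)^2 = £76,212.1212 / 1.151329 = £66,194.91

£66194.91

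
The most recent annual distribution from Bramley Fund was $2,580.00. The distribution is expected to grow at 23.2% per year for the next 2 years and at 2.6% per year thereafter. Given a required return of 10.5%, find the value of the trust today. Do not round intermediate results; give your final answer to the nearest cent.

$47735.75

D_1 = 3178.56000
D_2 = 3915.98592
Terminal value at year 2: TV = D_2×(1+g_2)/(r−g_2) = 4017.80155/0.079 = 50858.24752
P_0 = D_1/(1+r)^1 + D_2/(1+r)^2 + TV/(1+r)^2
    = 2876.52489 + 3207.13001 + 41652.09354 = 47735.74844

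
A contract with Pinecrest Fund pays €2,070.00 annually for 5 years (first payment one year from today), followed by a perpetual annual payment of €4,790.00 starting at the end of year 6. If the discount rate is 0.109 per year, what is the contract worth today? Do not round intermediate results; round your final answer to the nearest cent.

PV of 5-year annuity: €2,070.00 × [1 − (1+0.109)^−5] / 0.109 = 7669.79111
Perpetuity value at year 5: €4,790.00 / 0.109 = 43944.95413
PV of perpetuity: 43944.95413 / (1+0.109)^5 = 26196.98339
Total PV = 7669.79111 + 26196.98339 = 33866.77450

€33866.77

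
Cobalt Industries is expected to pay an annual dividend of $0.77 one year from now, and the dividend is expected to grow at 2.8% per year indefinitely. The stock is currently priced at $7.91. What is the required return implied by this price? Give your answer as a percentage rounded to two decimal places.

12.53%

P = D₁/(r − g) ⇒ r = D₁/P + g = $0.7700/$7.91 + 0.028 = 0.097345 + 0.028 = 0.125345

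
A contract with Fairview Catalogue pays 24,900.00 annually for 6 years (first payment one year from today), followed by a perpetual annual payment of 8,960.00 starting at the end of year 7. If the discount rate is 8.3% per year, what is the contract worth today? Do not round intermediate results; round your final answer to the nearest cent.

PV of 6-year annuity: 24,900.00 × [1 − (1+0.083)^−6] / 0.083 = 114069.55233
Perpetuity value at year 6: 8,960.00 / 0.083 = 107951.80723
PV of perpetuity: 107951.80723 / (1+0.083)^6 = 66905.09282
Total PV = 114069.55233 + 66905.09282 = 180974.64514

180974.65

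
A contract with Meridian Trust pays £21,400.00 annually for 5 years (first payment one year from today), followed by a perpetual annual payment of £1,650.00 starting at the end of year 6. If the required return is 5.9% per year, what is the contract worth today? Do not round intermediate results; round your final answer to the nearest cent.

£111387.10

PV of 5-year annuity: £21,400.00 × [1 − (1+0.059)^−5] / 0.059 = 90390.34523
Perpetuity value at year 5: £1,650.00 / 0.059 = 27966.10169
PV of perpetuity: 27966.10169 / (1+0.059)^5 = 20996.75265
Total PV = 90390.34523 + 20996.75265 = 111387.09788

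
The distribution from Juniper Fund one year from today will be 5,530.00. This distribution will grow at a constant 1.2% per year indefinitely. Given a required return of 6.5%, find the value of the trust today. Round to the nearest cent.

Growing perpetuity: P = D₁ / (r − g) = 5,530.0000 / (0.065 − 0.012) = 104,339.62

104339.62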